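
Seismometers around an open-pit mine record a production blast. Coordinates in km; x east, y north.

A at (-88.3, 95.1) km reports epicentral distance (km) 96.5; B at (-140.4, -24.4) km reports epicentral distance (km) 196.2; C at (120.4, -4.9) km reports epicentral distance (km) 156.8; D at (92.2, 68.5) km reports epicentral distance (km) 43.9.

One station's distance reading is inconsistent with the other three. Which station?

D

Solve using three stations at a time. Using A, B, C (subtract circle equations pairwise → linear system) gives (x, y) ≈ (7.8, 104.2).
Distances from that point to each station vs reported:
  A: calculated 96.5 vs reported 96.5 → residual 0.0 km
  B: calculated 196.2 vs reported 196.2 → residual 0.0 km
  C: calculated 156.8 vs reported 156.8 → residual 0.0 km
  D: calculated 91.7 vs reported 43.9 → residual 47.8 km
A, B, C are mutually consistent (residuals ≈ 0); D is off by 47.8 km.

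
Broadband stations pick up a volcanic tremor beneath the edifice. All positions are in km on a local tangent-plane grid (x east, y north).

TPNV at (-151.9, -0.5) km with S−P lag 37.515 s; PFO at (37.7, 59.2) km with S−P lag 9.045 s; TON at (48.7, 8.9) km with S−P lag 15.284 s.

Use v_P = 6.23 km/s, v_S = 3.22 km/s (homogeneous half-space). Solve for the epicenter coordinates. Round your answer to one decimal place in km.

x ≈ 73.5 km, y ≈ 107.7 km

Distance from S−P lag: d = Δt · v_P v_S / (v_P − v_S) = Δt · (6.23·3.22)/(6.23−3.22) ≈ 6.6647·Δt.
So d_TPNV = 250.02, d_PFO = 60.28, d_TON = 101.86 km.
Circle about each station: (x + 151.9)² + (y + 0.5)² = 250.02²; (x − 37.7)² + (y − 59.2)² = 60.28²; (x − 48.7)² + (y − 8.9)² = 101.86².
Subtracting the TPNV equation from the PFO and TON equations removes the quadratic terms:
379.2 x + 119.4 y = 40728.39
401.2 x + 18.8 y = 31511.58
Solving the 2×2 system: x ≈ 73.5, y ≈ 107.7 km.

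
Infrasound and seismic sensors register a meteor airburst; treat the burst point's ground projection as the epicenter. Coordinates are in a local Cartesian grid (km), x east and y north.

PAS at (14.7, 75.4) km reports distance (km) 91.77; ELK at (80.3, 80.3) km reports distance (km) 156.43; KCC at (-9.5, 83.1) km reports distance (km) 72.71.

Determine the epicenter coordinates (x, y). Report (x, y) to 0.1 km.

x ≈ -72.5 km, y ≈ 46.8 km

Circle about each station: (x − 14.7)² + (y − 75.4)² = 91.77²; (x − 80.3)² + (y − 80.3)² = 156.43²; (x + 9.5)² + (y − 83.1)² = 72.71².
Subtracting the PAS equation from the ELK and KCC equations removes the quadratic terms:
131.2 x + 9.8 y = -9053.68
-48.4 x + 15.4 y = 4229.60
Solving the 2×2 system: x ≈ -72.5, y ≈ 46.8 km.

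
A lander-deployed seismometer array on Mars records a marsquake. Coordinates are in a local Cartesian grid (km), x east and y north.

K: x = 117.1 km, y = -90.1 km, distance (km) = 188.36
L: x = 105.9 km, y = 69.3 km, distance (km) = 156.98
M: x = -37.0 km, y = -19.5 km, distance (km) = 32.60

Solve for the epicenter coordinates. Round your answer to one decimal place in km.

Circle about each station: (x − 117.1)² + (y + 90.1)² = 188.36²; (x − 105.9)² + (y − 69.3)² = 156.98²; (x + 37.0)² + (y + 19.5)² = 32.60².
Subtracting the K equation from the L and M equations removes the quadratic terms:
-22.4 x + 318.8 y = 5023.65
-308.2 x + 141.2 y = 14335.56
Solving the 2×2 system: x ≈ -40.6, y ≈ 12.9 km.

-40.6 km east, 12.9 km north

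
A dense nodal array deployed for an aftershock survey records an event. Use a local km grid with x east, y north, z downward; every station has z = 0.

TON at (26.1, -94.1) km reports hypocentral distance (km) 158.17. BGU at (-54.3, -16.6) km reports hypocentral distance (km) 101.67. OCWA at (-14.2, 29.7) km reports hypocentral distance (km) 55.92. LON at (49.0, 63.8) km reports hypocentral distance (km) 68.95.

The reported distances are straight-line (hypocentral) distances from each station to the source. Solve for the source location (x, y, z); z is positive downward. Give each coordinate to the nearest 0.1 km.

(0.4, 54.4, 48.0)

Each station gives a sphere (x−x_i)² + (y−y_i)² + z² = d_i² (stations at z=0).
Subtracting the TON sphere from BGU and OCWA: z² cancels, leaving linear equations in x and y:
-160.8 x + 155.0 y = 8368.99
-80.6 x + 247.6 y = 13438.41
Solving: x ≈ 0.395, y ≈ 54.403 km (keep extra digits for the depth step; rounded: 0.4, 54.4).
Then from the TON sphere: z² = 158.17² − (x − 26.1)² − (y + 94.1)² with x = 0.395, y = 54.403, so z ≈ 47.999 ≈ 48.0 km.
Check against LON (with the unrounded solution): distance 68.95 ≈ 68.95 km. ✓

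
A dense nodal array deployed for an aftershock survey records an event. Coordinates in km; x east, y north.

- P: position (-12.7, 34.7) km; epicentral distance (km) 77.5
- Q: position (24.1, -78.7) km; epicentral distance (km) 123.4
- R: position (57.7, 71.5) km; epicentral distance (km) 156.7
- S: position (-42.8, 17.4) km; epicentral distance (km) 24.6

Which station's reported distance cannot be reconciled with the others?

S

Solve using three stations at a time. Using P, Q, R (subtract circle equations pairwise → linear system) gives (x, y) ≈ (-77.2, -8.2).
Distances from that point to each station vs reported:
  P: calculated 77.5 vs reported 77.5 → residual 0.0 km
  Q: calculated 123.4 vs reported 123.4 → residual 0.0 km
  R: calculated 156.7 vs reported 156.7 → residual 0.0 km
  S: calculated 42.9 vs reported 24.6 → residual 18.3 km
P, Q, R are mutually consistent (residuals ≈ 0); S is off by 18.3 km.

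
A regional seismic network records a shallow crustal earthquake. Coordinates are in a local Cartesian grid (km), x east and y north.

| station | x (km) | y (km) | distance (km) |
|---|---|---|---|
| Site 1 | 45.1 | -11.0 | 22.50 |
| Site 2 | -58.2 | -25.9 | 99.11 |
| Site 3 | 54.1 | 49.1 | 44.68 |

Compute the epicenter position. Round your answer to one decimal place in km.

Circle about each station: (x − 45.1)² + (y + 11.0)² = 22.50²; (x + 58.2)² + (y + 25.9)² = 99.11²; (x − 54.1)² + (y − 49.1)² = 44.68².
Subtracting the Site 1 equation from the Site 2 and Site 3 equations removes the quadratic terms:
-206.6 x − 29.8 y = -7413.50
18.0 x + 120.2 y = 1692.56
Solving the 2×2 system: x ≈ 34.6, y ≈ 8.9 km.

(34.6, 8.9)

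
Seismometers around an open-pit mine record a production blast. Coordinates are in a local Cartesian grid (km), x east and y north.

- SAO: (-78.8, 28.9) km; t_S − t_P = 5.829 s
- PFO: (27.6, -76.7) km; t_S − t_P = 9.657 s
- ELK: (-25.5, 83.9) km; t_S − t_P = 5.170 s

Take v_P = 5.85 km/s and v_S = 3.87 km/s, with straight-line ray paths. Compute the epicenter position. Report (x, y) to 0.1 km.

Distance from S−P lag: d = Δt · v_P v_S / (v_P − v_S) = Δt · (5.85·3.87)/(5.85−3.87) ≈ 11.4341·Δt.
So d_SAO = 66.65, d_PFO = 110.42, d_ELK = 59.11 km.
Circle about each station: (x + 78.8)² + (y − 28.9)² = 66.65²; (x − 27.6)² + (y + 76.7)² = 110.42²; (x + 25.5)² + (y − 83.9)² = 59.11².
Subtracting the SAO equation from the PFO and ELK equations removes the quadratic terms:
212.8 x − 211.2 y = -8150.35
106.6 x + 110.0 y = 1593.04
Solving the 2×2 system: x ≈ -12.2, y ≈ 26.3 km.
Check against SAO (with the unrounded x, y): √((x + 78.8)²+(y − 28.9)²) = 66.65 ≈ 66.65 km. ✓

x ≈ -12.2 km, y ≈ 26.3 km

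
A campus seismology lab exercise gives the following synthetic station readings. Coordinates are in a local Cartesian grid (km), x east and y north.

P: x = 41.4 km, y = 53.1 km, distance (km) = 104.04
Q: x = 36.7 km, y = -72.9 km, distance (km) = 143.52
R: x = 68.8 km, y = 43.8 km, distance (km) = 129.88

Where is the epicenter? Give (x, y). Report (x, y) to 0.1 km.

Circle about each station: (x − 41.4)² + (y − 53.1)² = 104.04²; (x − 36.7)² + (y + 72.9)² = 143.52²; (x − 68.8)² + (y − 43.8)² = 129.88².
Subtracting the P equation from the Q and R equations removes the quadratic terms:
-9.4 x − 252.0 y = -7645.94
54.8 x − 18.6 y = -3926.18
Solving the 2×2 system: x ≈ -60.6, y ≈ 32.6 km.

(-60.6, 32.6)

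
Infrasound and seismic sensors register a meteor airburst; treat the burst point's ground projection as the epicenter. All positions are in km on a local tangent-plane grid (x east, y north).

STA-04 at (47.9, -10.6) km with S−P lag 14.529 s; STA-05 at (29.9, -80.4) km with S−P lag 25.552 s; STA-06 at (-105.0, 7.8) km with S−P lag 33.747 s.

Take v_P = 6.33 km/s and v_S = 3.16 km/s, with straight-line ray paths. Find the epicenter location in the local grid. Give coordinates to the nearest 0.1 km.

100.2 km east, 64.7 km north

Distance from S−P lag: d = Δt · v_P v_S / (v_P − v_S) = Δt · (6.33·3.16)/(6.33−3.16) ≈ 6.3100·Δt.
So d_STA-04 = 91.68, d_STA-05 = 161.23, d_STA-06 = 212.94 km.
Circle about each station: (x − 47.9)² + (y + 10.6)² = 91.68²; (x − 29.9)² + (y + 80.4)² = 161.23²; (x + 105.0)² + (y − 7.8)² = 212.94².
Subtracting the STA-04 equation from the STA-05 and STA-06 equations removes the quadratic terms:
-36.0 x − 139.6 y = -12638.49
-305.8 x + 36.8 y = -28259.15
Solving the 2×2 system: x ≈ 100.2, y ≈ 64.7 km.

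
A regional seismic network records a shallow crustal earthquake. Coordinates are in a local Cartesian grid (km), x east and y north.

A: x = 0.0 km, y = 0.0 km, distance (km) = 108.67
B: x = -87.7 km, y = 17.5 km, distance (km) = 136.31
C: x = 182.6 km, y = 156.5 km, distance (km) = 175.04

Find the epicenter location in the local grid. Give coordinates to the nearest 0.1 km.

Circle about each station: x² + y² = 108.67²; (x + 87.7)² + (y − 17.5)² = 136.31²; (x − 182.6)² + (y − 156.5)² = 175.04².
Subtracting pairs of circle equations eliminates x²+y² and gives linear equations (the radical axes):
-175.4 x + 35.0 y = 1226.29
365.2 x + 313.0 y = 39005.18
Solving the 2×2 system: x ≈ 14.5, y ≈ 107.7 km.

14.5 km east, 107.7 km north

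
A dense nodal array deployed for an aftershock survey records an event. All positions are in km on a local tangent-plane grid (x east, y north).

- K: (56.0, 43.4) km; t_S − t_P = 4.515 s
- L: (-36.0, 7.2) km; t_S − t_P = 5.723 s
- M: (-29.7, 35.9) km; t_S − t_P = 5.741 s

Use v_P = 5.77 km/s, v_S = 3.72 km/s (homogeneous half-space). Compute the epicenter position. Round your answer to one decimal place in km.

Distance from S−P lag: d = Δt · v_P v_S / (v_P − v_S) = Δt · (5.77·3.72)/(5.77−3.72) ≈ 10.4704·Δt.
So d_K = 47.27, d_L = 59.92, d_M = 60.11 km.
Circle about each station: (x − 56.0)² + (y − 43.4)² = 47.27²; (x + 36.0)² + (y − 7.2)² = 59.92²; (x + 29.7)² + (y − 35.9)² = 60.11².
Subtracting the K equation from the L and M equations removes the quadratic terms:
-184.0 x − 72.4 y = -5027.67
-171.4 x − 15.0 y = -4227.42
Solving the 2×2 system: x ≈ 23.9, y ≈ 8.7 km.

(23.9, 8.7)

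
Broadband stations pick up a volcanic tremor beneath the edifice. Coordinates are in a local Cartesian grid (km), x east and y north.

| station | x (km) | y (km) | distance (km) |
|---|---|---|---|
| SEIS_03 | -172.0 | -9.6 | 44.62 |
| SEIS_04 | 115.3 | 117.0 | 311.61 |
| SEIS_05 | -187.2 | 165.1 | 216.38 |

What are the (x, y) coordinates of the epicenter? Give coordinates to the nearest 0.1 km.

(-149.1, -47.9)

Circle about each station: (x + 172.0)² + (y + 9.6)² = 44.62²; (x − 115.3)² + (y − 117.0)² = 311.61²; (x + 187.2)² + (y − 165.1)² = 216.38².
Subtracting pairs of circle equations eliminates x²+y² and gives linear equations (the radical axes):
574.6 x + 253.2 y = -97802.92
-30.4 x + 349.4 y = -12203.67
Solving the 2×2 system: x ≈ -149.1, y ≈ -47.9 km.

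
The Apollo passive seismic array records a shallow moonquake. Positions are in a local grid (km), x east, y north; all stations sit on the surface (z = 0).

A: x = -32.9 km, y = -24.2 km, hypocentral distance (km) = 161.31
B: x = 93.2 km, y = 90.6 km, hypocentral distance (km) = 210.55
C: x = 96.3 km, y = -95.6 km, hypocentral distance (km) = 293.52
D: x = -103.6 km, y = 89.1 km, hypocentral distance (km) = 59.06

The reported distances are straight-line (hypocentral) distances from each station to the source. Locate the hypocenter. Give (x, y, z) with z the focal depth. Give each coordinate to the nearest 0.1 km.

Each station gives a sphere (x−x_i)² + (y−y_i)² + z² = d_i² (stations at z=0).
Subtracting the A sphere from B and C: z² cancels, leaving linear equations in x and y:
252.2 x + 229.6 y = -3083.84
258.4 x − 142.8 y = -43388.07
Solving: x ≈ -109.104, y ≈ 106.412 km (keep extra digits for the depth step; rounded: -109.1, 106.4).
Then from the A sphere: z² = 161.31² − (x + 32.9)² − (y + 24.2)² with x = -109.104, y = 106.412, so z ≈ 56.164 ≈ 56.2 km.
Check against D (with the unrounded solution): distance 59.03 ≈ 59.06 km. ✓

(-109.1, 106.4, 56.2)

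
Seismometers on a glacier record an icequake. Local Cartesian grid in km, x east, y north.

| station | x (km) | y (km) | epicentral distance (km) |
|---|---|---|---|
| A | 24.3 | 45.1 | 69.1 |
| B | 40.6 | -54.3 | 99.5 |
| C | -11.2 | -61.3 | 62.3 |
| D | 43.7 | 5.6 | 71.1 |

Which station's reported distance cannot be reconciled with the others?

B

Solve using three stations at a time. Using A, C, D (subtract circle equations pairwise → linear system) gives (x, y) ≈ (-27.1, -1.1).
Distances from that point to each station vs reported:
  A: calculated 69.1 vs reported 69.1 → residual 0.0 km
  B: calculated 86.1 vs reported 99.5 → residual 13.4 km
  C: calculated 62.3 vs reported 62.3 → residual 0.0 km
  D: calculated 71.1 vs reported 71.1 → residual 0.0 km
A, C, D are mutually consistent (residuals ≈ 0); B is off by 13.4 km.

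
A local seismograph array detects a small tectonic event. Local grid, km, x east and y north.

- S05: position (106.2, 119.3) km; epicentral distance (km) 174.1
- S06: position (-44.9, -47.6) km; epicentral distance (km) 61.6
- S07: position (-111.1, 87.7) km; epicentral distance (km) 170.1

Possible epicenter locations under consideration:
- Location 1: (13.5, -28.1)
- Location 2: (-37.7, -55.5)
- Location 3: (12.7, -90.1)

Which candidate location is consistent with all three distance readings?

For each candidate, compare |candidate − station| to the reported distance:
Location 1: residuals S05 0.0, S06 0.0, S07 0.0 → max 0.0 km
Location 2: residuals S05 52.3, S06 50.9, S07 9.2 → max 52.3 km
Location 3: residuals S05 55.2, S06 10.0, S07 46.6 → max 55.2 km
Only Location 1 has all residuals ≈ 0.

Location 1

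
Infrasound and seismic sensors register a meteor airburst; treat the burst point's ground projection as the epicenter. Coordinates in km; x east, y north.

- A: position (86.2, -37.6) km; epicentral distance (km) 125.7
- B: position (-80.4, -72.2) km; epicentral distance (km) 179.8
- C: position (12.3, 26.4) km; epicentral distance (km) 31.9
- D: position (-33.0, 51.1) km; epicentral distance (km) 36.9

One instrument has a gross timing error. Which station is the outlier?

Solve using three stations at a time. Using A, C, D (subtract circle equations pairwise → linear system) gives (x, y) ≈ (3.3, 56.9).
Distances from that point to each station vs reported:
  A: calculated 125.7 vs reported 125.7 → residual 0.0 km
  B: calculated 153.8 vs reported 179.8 → residual 26.0 km
  C: calculated 31.8 vs reported 31.9 → residual 0.1 km
  D: calculated 36.8 vs reported 36.9 → residual 0.1 km
A, C, D are mutually consistent (residuals ≈ 0); B is off by 26.0 km.

B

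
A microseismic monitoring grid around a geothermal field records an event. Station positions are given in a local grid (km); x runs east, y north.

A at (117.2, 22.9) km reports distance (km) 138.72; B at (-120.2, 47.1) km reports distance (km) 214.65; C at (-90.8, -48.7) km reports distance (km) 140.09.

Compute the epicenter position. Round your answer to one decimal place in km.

Circle about each station: (x − 117.2)² + (y − 22.9)² = 138.72²; (x + 120.2)² + (y − 47.1)² = 214.65²; (x + 90.8)² + (y + 48.7)² = 140.09².
Subtracting the A equation from the B and C equations removes the quadratic terms:
-474.8 x + 48.4 y = -24425.18
-416.0 x − 143.2 y = -4025.89
Solving the 2×2 system: x ≈ 41.9, y ≈ -93.6 km.

(41.9, -93.6)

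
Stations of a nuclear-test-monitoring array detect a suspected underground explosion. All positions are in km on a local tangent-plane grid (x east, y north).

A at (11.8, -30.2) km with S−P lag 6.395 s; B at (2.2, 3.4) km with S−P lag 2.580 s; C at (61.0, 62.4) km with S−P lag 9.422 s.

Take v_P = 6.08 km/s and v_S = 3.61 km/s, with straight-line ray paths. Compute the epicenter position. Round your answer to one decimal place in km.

-12.0 km east, 21.4 km north

Distance from S−P lag: d = Δt · v_P v_S / (v_P − v_S) = Δt · (6.08·3.61)/(6.08−3.61) ≈ 8.8862·Δt.
So d_A = 56.83, d_B = 22.93, d_C = 83.73 km.
Circle about each station: (x − 11.8)² + (y + 30.2)² = 56.83²; (x − 2.2)² + (y − 3.4)² = 22.93²; (x − 61.0)² + (y − 62.4)² = 83.73².
Subtracting pairs of circle equations eliminates x²+y² and gives linear equations (the radical axes):
-19.2 x + 67.2 y = 1668.98
98.4 x + 185.2 y = 2782.42
Solving the 2×2 system: x ≈ -12.0, y ≈ 21.4 km.
Check against A (with the unrounded x, y): √((x − 11.8)²+(y + 30.2)²) = 56.83 ≈ 56.83 km. ✓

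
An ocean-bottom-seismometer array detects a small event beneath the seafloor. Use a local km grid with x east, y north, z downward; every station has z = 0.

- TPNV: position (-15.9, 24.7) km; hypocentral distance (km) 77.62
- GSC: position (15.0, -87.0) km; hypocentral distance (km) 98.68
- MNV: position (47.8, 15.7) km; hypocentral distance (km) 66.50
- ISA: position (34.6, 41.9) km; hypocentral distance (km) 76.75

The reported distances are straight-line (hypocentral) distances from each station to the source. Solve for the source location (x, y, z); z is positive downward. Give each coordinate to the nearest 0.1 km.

Each station gives a sphere (x−x_i)² + (y−y_i)² + z² = d_i² (stations at z=0).
Subtracting the TPNV sphere from GSC and MNV: z² cancels, leaving linear equations in x and y:
61.8 x − 223.4 y = 3218.22
127.4 x − 18.0 y = 3271.04
Solving: x ≈ 24.602, y ≈ -7.600 km (keep extra digits for the depth step; rounded: 24.6, -7.6).
Then from the TPNV sphere: z² = 77.62² − (x + 15.9)² − (y − 24.7)² with x = 24.602, y = -7.600, so z ≈ 57.803 ≈ 57.8 km.

(24.6, -7.6, 57.8)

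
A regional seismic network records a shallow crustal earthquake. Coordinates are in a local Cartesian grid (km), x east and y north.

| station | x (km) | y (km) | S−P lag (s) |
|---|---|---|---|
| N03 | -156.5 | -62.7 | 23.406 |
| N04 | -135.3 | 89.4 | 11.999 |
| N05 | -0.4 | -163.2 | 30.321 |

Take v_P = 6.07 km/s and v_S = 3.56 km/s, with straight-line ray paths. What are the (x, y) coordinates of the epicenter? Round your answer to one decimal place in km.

Distance from S−P lag: d = Δt · v_P v_S / (v_P − v_S) = Δt · (6.07·3.56)/(6.07−3.56) ≈ 8.6092·Δt.
So d_N03 = 201.51, d_N04 = 103.30, d_N05 = 261.04 km.
Circle about each station: (x + 156.5)² + (y + 62.7)² = 201.51²; (x + 135.3)² + (y − 89.4)² = 103.30²; (x + 0.4)² + (y + 163.2)² = 261.04².
Subtracting the N03 equation from the N04 and N05 equations removes the quadratic terms:
42.4 x + 304.2 y = 27810.30
312.2 x − 201.0 y = -29324.74
Solving the 2×2 system: x ≈ -32.2, y ≈ 95.9 km.

(-32.2, 95.9)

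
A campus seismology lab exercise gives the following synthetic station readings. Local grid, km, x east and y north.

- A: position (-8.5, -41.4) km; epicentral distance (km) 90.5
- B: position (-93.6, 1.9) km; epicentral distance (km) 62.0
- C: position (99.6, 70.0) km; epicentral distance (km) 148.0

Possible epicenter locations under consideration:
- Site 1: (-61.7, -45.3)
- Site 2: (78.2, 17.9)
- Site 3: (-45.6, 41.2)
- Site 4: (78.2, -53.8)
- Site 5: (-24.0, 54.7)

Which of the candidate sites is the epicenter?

For each candidate, compare |candidate − station| to the reported distance:
Site 1: residuals A 37.2, B 5.0, C 50.3 → max 50.3 km
Site 2: residuals A 14.5, B 110.5, C 91.7 → max 110.5 km
Site 3: residuals A 0.0, B 0.0, C 0.0 → max 0.0 km
Site 4: residuals A 2.9, B 118.6, C 22.4 → max 118.6 km
Site 5: residuals A 6.8, B 25.4, C 23.5 → max 25.4 km
Only Site 3 has all residuals ≈ 0.

Site 3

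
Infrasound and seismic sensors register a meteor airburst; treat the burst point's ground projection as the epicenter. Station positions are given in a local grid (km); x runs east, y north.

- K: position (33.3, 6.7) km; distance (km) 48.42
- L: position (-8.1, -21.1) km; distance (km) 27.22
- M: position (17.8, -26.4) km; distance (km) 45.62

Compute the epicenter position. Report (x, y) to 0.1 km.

Circle about each station: (x − 33.3)² + (y − 6.7)² = 48.42²; (x + 8.1)² + (y + 21.1)² = 27.22²; (x − 17.8)² + (y + 26.4)² = 45.62².
Subtracting the K equation from the L and M equations removes the quadratic terms:
-82.8 x − 55.6 y = 960.61
-31.0 x − 66.2 y = 123.33
Solving the 2×2 system: x ≈ -15.1, y ≈ 5.2 km.
Check against K (with the unrounded x, y): √((x − 33.3)²+(y − 6.7)²) = 48.42 ≈ 48.42 km. ✓

(-15.1, 5.2)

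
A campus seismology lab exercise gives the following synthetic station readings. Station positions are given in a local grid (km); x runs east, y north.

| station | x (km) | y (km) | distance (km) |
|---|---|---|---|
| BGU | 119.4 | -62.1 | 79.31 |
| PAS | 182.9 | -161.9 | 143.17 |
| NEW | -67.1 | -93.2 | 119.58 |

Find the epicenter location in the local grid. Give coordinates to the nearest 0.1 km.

Circle about each station: (x − 119.4)² + (y + 62.1)² = 79.31²; (x − 182.9)² + (y + 161.9)² = 143.17²; (x + 67.1)² + (y + 93.2)² = 119.58².
Subtracting the BGU equation from the PAS and NEW equations removes the quadratic terms:
127.0 x − 199.6 y = 27343.68
-373.0 x − 62.2 y = -12933.42
Solving the 2×2 system: x ≈ 52.0, y ≈ -103.9 km.

x ≈ 52.0 km, y ≈ -103.9 km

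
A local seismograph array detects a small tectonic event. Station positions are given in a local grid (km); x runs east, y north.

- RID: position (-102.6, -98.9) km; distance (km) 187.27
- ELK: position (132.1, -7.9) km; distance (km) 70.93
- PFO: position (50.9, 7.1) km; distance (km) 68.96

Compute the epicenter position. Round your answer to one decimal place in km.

Circle about each station: (x + 102.6)² + (y + 98.9)² = 187.27²; (x − 132.1)² + (y + 7.9)² = 70.93²; (x − 50.9)² + (y − 7.1)² = 68.96².
Subtracting the RID equation from the ELK and PFO equations removes the quadratic terms:
469.4 x + 182.0 y = 27243.84
307.0 x + 212.0 y = 12647.82
Solving the 2×2 system: x ≈ 79.6, y ≈ -55.6 km.
Check against RID (with the unrounded x, y): √((x + 102.6)²+(y + 98.9)²) = 187.27 ≈ 187.27 km. ✓

x ≈ 79.6 km, y ≈ -55.6 km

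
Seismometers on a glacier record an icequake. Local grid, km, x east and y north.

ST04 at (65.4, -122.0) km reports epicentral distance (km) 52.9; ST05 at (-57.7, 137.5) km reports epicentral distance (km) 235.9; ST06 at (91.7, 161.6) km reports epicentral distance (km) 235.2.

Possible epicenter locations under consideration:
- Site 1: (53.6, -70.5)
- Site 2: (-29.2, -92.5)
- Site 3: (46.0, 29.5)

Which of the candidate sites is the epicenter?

For each candidate, compare |candidate − station| to the reported distance:
Site 1: residuals ST04 0.1, ST05 0.0, ST06 0.0 → max 0.1 km
Site 2: residuals ST04 46.2, ST05 4.1, ST06 46.2 → max 46.2 km
Site 3: residuals ST04 99.8, ST05 86.2, ST06 95.4 → max 99.8 km
Only Site 1 has all residuals ≈ 0.

Site 1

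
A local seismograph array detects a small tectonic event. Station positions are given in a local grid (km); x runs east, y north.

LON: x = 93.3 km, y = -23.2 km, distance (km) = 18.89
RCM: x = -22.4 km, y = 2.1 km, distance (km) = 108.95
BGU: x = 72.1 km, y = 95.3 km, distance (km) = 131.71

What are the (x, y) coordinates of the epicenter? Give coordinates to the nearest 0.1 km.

79.6 km east, -36.2 km north

Circle about each station: (x − 93.3)² + (y + 23.2)² = 18.89²; (x + 22.4)² + (y − 2.1)² = 108.95²; (x − 72.1)² + (y − 95.3)² = 131.71².
Subtracting the LON equation from the RCM and BGU equations removes the quadratic terms:
-231.4 x + 50.6 y = -20250.23
-42.4 x + 237.0 y = -11953.32
Solving the 2×2 system: x ≈ 79.6, y ≈ -36.2 km.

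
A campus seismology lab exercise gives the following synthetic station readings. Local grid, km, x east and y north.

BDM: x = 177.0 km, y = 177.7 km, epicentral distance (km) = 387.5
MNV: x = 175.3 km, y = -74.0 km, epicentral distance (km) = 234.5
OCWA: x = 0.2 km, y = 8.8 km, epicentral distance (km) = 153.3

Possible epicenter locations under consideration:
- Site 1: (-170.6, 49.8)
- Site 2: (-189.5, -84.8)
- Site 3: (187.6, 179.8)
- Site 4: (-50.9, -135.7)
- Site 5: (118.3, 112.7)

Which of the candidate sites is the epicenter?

For each candidate, compare |candidate − station| to the reported distance:
Site 1: residuals BDM 17.1, MNV 132.9, OCWA 22.4 → max 132.9 km
Site 2: residuals BDM 63.3, MNV 130.5, OCWA 58.2 → max 130.5 km
Site 3: residuals BDM 376.7, MNV 19.6, OCWA 100.4 → max 376.7 km
Site 4: residuals BDM 0.0, MNV 0.0, OCWA 0.0 → max 0.0 km
Site 5: residuals BDM 299.9, MNV 39.3, OCWA 4.0 → max 299.9 km
Only Site 4 has all residuals ≈ 0.

Site 4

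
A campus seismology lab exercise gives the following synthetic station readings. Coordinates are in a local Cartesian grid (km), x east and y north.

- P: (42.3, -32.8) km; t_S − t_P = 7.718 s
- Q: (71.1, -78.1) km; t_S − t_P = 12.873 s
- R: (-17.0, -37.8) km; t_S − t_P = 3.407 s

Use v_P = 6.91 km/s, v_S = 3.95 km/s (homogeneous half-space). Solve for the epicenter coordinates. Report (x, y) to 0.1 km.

Distance from S−P lag: d = Δt · v_P v_S / (v_P − v_S) = Δt · (6.91·3.95)/(6.91−3.95) ≈ 9.2211·Δt.
So d_P = 71.17, d_Q = 118.70, d_R = 31.42 km.
Circle about each station: (x − 42.3)² + (y + 32.8)² = 71.17²; (x − 71.1)² + (y + 78.1)² = 118.70²; (x + 17.0)² + (y + 37.8)² = 31.42².
Subtracting pairs of circle equations eliminates x²+y² and gives linear equations (the radical axes):
57.6 x − 90.6 y = -734.83
-118.6 x − 10.0 y = 2930.66
Solving the 2×2 system: x ≈ -24.1, y ≈ -7.2 km.

x ≈ -24.1 km, y ≈ -7.2 km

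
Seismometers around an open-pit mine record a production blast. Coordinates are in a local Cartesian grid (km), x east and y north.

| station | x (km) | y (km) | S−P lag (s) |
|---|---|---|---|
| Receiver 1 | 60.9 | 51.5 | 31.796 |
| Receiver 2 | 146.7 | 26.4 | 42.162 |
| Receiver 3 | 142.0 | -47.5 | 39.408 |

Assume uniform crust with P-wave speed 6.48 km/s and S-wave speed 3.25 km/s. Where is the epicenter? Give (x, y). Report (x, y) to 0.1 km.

Distance from S−P lag: d = Δt · v_P v_S / (v_P − v_S) = Δt · (6.48·3.25)/(6.48−3.25) ≈ 6.5201·Δt.
So d_Receiver 1 = 207.31, d_Receiver 2 = 274.90, d_Receiver 3 = 256.95 km.
Circle about each station: (x − 60.9)² + (y − 51.5)² = 207.31²; (x − 146.7)² + (y − 26.4)² = 274.90²; (x − 142.0)² + (y + 47.5)² = 256.95².
Subtracting pairs of circle equations eliminates x²+y² and gives linear equations (the radical axes):
171.6 x − 50.2 y = -16735.78
162.2 x − 198.0 y = -6986.68
Solving the 2×2 system: x ≈ -114.7, y ≈ -58.7 km.
Check against Receiver 1 (with the unrounded x, y): √((x − 60.9)²+(y − 51.5)²) = 207.29 ≈ 207.31 km. ✓

x ≈ -114.7 km, y ≈ -58.7 km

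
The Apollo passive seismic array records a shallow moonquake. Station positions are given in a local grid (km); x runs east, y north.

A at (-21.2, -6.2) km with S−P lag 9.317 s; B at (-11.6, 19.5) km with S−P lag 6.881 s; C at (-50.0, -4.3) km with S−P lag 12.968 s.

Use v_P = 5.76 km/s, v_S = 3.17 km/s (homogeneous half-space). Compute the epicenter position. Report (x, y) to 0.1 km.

Distance from S−P lag: d = Δt · v_P v_S / (v_P − v_S) = Δt · (5.76·3.17)/(5.76−3.17) ≈ 7.0499·Δt.
So d_A = 65.68, d_B = 48.51, d_C = 91.42 km.
Circle about each station: (x + 21.2)² + (y + 6.2)² = 65.68²; (x + 11.6)² + (y − 19.5)² = 48.51²; (x + 50.0)² + (y + 4.3)² = 91.42².
Subtracting the A equation from the B and C equations removes the quadratic terms:
19.2 x + 51.4 y = 1987.57
-57.6 x + 3.8 y = -2013.14
Solving the 2×2 system: x ≈ 36.6, y ≈ 25.0 km.

36.6 km east, 25.0 km north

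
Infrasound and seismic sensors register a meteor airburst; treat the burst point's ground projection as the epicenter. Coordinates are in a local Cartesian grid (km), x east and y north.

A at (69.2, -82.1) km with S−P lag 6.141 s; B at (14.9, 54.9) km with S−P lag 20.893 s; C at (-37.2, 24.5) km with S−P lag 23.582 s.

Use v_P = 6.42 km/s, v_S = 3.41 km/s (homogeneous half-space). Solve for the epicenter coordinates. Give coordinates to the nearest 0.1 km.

Distance from S−P lag: d = Δt · v_P v_S / (v_P − v_S) = Δt · (6.42·3.41)/(6.42−3.41) ≈ 7.2732·Δt.
So d_A = 44.66, d_B = 151.96, d_C = 171.52 km.
Circle about each station: (x − 69.2)² + (y + 82.1)² = 44.66²; (x − 14.9)² + (y − 54.9)² = 151.96²; (x + 37.2)² + (y − 24.5)² = 171.52².
Subtracting pairs of circle equations eliminates x²+y² and gives linear equations (the radical axes):
-108.6 x + 274.0 y = -29390.36
-212.8 x + 213.2 y = -36969.55
Solving the 2×2 system: x ≈ 109.9, y ≈ -63.7 km.
Check against A (with the unrounded x, y): √((x − 69.2)²+(y + 82.1)²) = 44.67 ≈ 44.66 km. ✓

109.9 km east, -63.7 km north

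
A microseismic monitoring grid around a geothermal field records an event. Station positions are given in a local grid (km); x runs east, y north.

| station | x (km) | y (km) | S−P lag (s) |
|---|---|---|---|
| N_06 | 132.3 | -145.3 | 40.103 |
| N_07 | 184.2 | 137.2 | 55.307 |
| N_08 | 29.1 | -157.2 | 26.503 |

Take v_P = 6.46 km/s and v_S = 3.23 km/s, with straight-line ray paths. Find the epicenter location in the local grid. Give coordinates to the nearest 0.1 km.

(-112.8, -61.4)

Distance from S−P lag: d = Δt · v_P v_S / (v_P − v_S) = Δt · (6.46·3.23)/(6.46−3.23) ≈ 6.4600·Δt.
So d_N_06 = 259.07, d_N_07 = 357.28, d_N_08 = 171.21 km.
Circle about each station: (x − 132.3)² + (y + 145.3)² = 259.07²; (x − 184.2)² + (y − 137.2)² = 357.28²; (x − 29.1)² + (y + 157.2)² = 171.21².
Subtracting the N_06 equation from the N_07 and N_08 equations removes the quadratic terms:
103.8 x + 565.0 y = -46393.63
-206.4 x − 23.8 y = 24747.67
Solving the 2×2 system: x ≈ -112.8, y ≈ -61.4 km.
Check against N_06 (with the unrounded x, y): √((x − 132.3)²+(y + 145.3)²) = 259.09 ≈ 259.07 km. ✓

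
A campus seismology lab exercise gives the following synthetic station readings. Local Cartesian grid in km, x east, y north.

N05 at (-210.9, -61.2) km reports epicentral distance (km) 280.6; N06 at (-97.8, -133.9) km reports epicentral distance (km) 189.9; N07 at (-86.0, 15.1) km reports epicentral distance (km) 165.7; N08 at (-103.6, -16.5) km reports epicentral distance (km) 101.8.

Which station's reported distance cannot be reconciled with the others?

N08

Solve using three stations at a time. Using N05, N06, N07 (subtract circle equations pairwise → linear system) gives (x, y) ≈ (69.2, -43.3).
Distances from that point to each station vs reported:
  N05: calculated 280.7 vs reported 280.6 → residual 0.1 km
  N06: calculated 190.0 vs reported 189.9 → residual 0.1 km
  N07: calculated 165.8 vs reported 165.7 → residual 0.1 km
  N08: calculated 174.9 vs reported 101.8 → residual 73.1 km
N05, N06, N07 are mutually consistent (residuals ≈ 0); N08 is off by 73.1 km.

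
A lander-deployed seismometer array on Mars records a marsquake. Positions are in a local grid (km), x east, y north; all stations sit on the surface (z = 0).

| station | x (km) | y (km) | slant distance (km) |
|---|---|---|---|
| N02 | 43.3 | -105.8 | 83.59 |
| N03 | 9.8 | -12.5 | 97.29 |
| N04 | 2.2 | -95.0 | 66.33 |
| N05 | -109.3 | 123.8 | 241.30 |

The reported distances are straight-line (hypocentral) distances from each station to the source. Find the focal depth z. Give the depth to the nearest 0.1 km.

Each station gives a sphere (x−x_i)² + (y−y_i)² + z² = d_i² (stations at z=0).
Subtracting the N02 sphere from N03 and N04: z² cancels, leaving linear equations in x and y:
-67.0 x + 186.6 y = -15294.30
-82.2 x + 21.6 y = -1451.07
Solving: x ≈ -4.290, y ≈ -83.503 km (keep extra digits for the depth step; rounded: -4.3, -83.5).
Then from the N02 sphere: z² = 83.59² − (x − 43.3)² − (y + 105.8)² with x = -4.290, y = -83.503, so z ≈ 65.002 ≈ 65.0 km.

z ≈ 65.0 km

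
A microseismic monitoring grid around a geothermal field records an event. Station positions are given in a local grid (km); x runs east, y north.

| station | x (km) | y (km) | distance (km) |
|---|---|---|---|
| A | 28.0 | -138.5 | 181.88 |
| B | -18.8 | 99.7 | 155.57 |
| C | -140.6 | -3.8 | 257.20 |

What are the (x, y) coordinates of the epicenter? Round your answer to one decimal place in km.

x ≈ 115.4 km, y ≈ 21.0 km

Circle about each station: (x − 28.0)² + (y + 138.5)² = 181.88²; (x + 18.8)² + (y − 99.7)² = 155.57²; (x + 140.6)² + (y + 3.8)² = 257.20².
Subtracting the A equation from the B and C equations removes the quadratic terms:
-93.6 x + 476.4 y = -794.41
-337.2 x + 269.4 y = -33254.96
Solving the 2×2 system: x ≈ 115.4, y ≈ 21.0 km.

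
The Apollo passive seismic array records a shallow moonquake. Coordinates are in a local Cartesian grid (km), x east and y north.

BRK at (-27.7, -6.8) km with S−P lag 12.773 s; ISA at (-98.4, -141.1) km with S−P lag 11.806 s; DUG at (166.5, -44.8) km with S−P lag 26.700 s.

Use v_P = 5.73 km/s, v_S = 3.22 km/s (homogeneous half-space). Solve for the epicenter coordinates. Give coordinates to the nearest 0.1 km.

Distance from S−P lag: d = Δt · v_P v_S / (v_P − v_S) = Δt · (5.73·3.22)/(5.73−3.22) ≈ 7.3508·Δt.
So d_BRK = 93.89, d_ISA = 86.78, d_DUG = 196.27 km.
Circle about each station: (x + 27.7)² + (y + 6.8)² = 93.89²; (x + 98.4)² + (y + 141.1)² = 86.78²; (x − 166.5)² + (y + 44.8)² = 196.27².
Subtracting the BRK equation from the ISA and DUG equations removes the quadratic terms:
-141.4 x − 268.6 y = 30062.80
388.4 x − 76.0 y = -790.82
Solving the 2×2 system: x ≈ -21.7, y ≈ -100.5 km.

-21.7 km east, -100.5 km north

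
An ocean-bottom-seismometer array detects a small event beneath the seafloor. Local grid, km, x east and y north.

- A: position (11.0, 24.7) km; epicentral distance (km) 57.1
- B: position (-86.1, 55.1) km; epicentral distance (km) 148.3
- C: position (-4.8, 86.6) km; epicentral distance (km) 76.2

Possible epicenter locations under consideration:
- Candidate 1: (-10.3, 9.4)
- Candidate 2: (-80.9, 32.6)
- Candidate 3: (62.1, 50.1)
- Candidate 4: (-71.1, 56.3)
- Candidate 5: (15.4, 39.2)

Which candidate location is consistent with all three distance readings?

Candidate 3

For each candidate, compare |candidate − station| to the reported distance:
Candidate 1: residuals A 30.9, B 59.8, C 1.2 → max 59.8 km
Candidate 2: residuals A 35.1, B 125.2, C 17.1 → max 125.2 km
Candidate 3: residuals A 0.0, B 0.0, C 0.0 → max 0.0 km
Candidate 4: residuals A 30.9, B 133.3, C 3.3 → max 133.3 km
Candidate 5: residuals A 41.9, B 45.6, C 24.7 → max 45.6 km
Only Candidate 3 has all residuals ≈ 0.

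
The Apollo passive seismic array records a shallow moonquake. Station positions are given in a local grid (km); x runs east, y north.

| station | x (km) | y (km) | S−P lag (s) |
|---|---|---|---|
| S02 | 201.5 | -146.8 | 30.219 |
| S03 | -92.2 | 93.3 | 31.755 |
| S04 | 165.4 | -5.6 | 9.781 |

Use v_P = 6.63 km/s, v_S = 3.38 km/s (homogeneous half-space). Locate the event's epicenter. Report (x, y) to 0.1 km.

Distance from S−P lag: d = Δt · v_P v_S / (v_P − v_S) = Δt · (6.63·3.38)/(6.63−3.38) ≈ 6.8952·Δt.
So d_S02 = 208.37, d_S03 = 218.96, d_S04 = 67.44 km.
Circle about each station: (x − 201.5)² + (y + 146.8)² = 208.37²; (x + 92.2)² + (y − 93.3)² = 218.96²; (x − 165.4)² + (y + 5.6)² = 67.44².
Subtracting pairs of circle equations eliminates x²+y² and gives linear equations (the radical axes):
-587.4 x + 480.2 y = -49472.18
-72.2 x + 282.4 y = 4105.93
Solving the 2×2 system: x ≈ 121.5, y ≈ 45.6 km.

x ≈ 121.5 km, y ≈ 45.6 km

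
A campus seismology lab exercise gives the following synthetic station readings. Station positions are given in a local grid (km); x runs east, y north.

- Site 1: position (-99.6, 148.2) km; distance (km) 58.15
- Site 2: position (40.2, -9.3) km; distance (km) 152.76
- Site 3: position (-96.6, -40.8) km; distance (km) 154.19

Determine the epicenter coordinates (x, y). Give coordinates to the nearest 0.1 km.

-57.3 km east, 108.3 km north

Circle about each station: (x + 99.6)² + (y − 148.2)² = 58.15²; (x − 40.2)² + (y + 9.3)² = 152.76²; (x + 96.6)² + (y + 40.8)² = 154.19².
Subtracting the Site 1 equation from the Site 2 and Site 3 equations removes the quadratic terms:
279.6 x − 315.0 y = -50135.07
6.0 x − 378.0 y = -41280.33
Solving the 2×2 system: x ≈ -57.3, y ≈ 108.3 km.
Check against Site 1 (with the unrounded x, y): √((x + 99.6)²+(y − 148.2)²) = 58.15 ≈ 58.15 km. ✓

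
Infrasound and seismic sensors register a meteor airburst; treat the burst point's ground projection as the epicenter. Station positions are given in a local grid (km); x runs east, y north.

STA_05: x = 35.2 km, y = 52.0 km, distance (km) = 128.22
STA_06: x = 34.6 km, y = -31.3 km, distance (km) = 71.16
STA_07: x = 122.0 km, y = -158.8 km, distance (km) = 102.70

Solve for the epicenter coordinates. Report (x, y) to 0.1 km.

x ≈ 100.4 km, y ≈ -58.4 km

Circle about each station: (x − 35.2)² + (y − 52.0)² = 128.22²; (x − 34.6)² + (y + 31.3)² = 71.16²; (x − 122.0)² + (y + 158.8)² = 102.70².
Subtracting the STA_05 equation from the STA_06 and STA_07 equations removes the quadratic terms:
-1.2 x − 166.6 y = 9610.43
173.6 x − 421.6 y = 42051.48
Solving the 2×2 system: x ≈ 100.4, y ≈ -58.4 km.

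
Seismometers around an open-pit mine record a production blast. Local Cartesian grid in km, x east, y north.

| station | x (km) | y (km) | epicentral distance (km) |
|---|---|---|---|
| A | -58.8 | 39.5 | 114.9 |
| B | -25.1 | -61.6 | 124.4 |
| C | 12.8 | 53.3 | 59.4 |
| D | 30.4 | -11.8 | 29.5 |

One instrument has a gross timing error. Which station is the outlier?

Solve using three stations at a time. Using A, C, D (subtract circle equations pairwise → linear system) gives (x, y) ≈ (51.9, 8.5).
Distances from that point to each station vs reported:
  A: calculated 114.9 vs reported 114.9 → residual 0.0 km
  B: calculated 104.1 vs reported 124.4 → residual 20.3 km
  C: calculated 59.4 vs reported 59.4 → residual 0.0 km
  D: calculated 29.5 vs reported 29.5 → residual 0.0 km
A, C, D are mutually consistent (residuals ≈ 0); B is off by 20.3 km.

B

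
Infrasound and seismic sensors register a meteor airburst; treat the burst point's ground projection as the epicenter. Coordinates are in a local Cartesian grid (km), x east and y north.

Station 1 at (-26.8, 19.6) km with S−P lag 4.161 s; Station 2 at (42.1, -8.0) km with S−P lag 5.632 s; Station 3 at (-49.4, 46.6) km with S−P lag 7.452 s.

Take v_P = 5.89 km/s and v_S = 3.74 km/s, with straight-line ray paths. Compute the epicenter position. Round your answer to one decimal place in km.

-14.1 km east, -21.1 km north

Distance from S−P lag: d = Δt · v_P v_S / (v_P − v_S) = Δt · (5.89·3.74)/(5.89−3.74) ≈ 10.2459·Δt.
So d_Station 1 = 42.63, d_Station 2 = 57.70, d_Station 3 = 76.35 km.
Circle about each station: (x + 26.8)² + (y − 19.6)² = 42.63²; (x − 42.1)² + (y + 8.0)² = 57.70²; (x + 49.4)² + (y − 46.6)² = 76.35².
Subtracting the Station 1 equation from the Station 2 and Station 3 equations removes the quadratic terms:
137.8 x − 55.2 y = -777.96
-45.2 x + 54.0 y = -502.49
Solving the 2×2 system: x ≈ -14.1, y ≈ -21.1 km.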